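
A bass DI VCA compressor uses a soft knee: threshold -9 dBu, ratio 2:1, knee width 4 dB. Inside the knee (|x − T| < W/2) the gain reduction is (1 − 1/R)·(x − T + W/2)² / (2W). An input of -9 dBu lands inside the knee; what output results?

-9.25 dBu

x − T + W/2 = -9 − (-9) + 2 = 2.
GR = (1 − 1/2) × 2² / 8 = 0.5 × 4 / 8 = 0.25 dB.
Output = -9 − 0.25 = -9.25 dBu.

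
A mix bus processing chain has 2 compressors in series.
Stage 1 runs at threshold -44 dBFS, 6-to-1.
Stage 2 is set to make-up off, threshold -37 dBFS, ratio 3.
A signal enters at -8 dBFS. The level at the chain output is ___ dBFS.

-38 dBFS

Stage 1: 36 dB above -44 dBFS, reduced 6:1 to 6 dB above → -38 dBFS.
Stage 2: -38 dBFS ≤ -37 dBFS, so stage 2 doesn't engage; output -38 dBFS.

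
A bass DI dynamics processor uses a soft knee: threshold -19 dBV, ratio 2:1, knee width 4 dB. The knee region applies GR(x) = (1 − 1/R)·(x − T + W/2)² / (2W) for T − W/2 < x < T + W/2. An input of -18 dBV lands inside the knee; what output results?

x − T + W/2 = -18 − (-19) + 2 = 3.
GR = (1 − 1/2) × 3² / 8 = 0.5 × 9 / 8 = 0.5625 dB.
Output = -18 − 0.5625 = -18.5625 dBV.

-18.5625 dBV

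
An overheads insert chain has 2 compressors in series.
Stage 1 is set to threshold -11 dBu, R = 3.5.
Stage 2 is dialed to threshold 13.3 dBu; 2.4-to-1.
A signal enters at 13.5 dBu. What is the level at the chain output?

Stage 1: overshoot 24.5 dB → 24.5/3.5 = 7 dB → -4 dBu.
Stage 2: -4 dBu is at or below the 13.3 dBu threshold — no compression; output -4 dBu.

-4 dBu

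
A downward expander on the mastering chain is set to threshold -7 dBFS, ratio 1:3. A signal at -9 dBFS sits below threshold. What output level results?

Undershoot = (-7) − (-9) = 2 dB.
At 1:3, that expands to 6 dB under threshold.
Output = -7 − 6 = -13 dBFS.

-13 dBFS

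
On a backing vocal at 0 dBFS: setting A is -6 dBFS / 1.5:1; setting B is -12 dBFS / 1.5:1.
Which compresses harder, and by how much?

B, by 2 dB

A: GR = 6 − 6/1.5 = 2 dB.
B: GR = 12 − 12/1.5 = 4 dB.
B applies 2 dB more gain reduction.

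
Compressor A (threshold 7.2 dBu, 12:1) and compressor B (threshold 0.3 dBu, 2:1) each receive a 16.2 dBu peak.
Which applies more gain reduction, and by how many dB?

A, by 0.3 dB

A: 9 dB over, compressed to 0.75 dB over, so 8.25 dB of GR.
B: 15.9 dB over, compressed to 7.95 dB over, so 7.95 dB of GR.
Difference: 0.3 dB in favour of A.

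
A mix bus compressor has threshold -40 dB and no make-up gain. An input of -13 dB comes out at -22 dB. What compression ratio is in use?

1.5:1

Input overshoot = -13 − (-40) = 27 dB; output overshoot = -22 − (-40) = 18 dB.
Ratio = 27 / 18 = 1.5.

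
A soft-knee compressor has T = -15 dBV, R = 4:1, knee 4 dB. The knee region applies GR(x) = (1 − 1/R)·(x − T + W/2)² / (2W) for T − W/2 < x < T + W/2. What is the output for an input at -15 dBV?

x − T + W/2 = -15 − (-15) + 2 = 2.
GR = (1 − 1/4) × 2² / 8 = 0.75 × 4 / 8 = 0.375 dB.
Output = -15 − 0.375 = -15.375 dBV.

-15.375 dBV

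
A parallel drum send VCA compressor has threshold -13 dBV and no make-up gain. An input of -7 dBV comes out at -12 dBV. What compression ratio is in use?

6:1

Input overshoot = -7 − (-13) = 6 dB; output overshoot = -12 − (-13) = 1 dB.
Ratio = 6 / 1 = 6.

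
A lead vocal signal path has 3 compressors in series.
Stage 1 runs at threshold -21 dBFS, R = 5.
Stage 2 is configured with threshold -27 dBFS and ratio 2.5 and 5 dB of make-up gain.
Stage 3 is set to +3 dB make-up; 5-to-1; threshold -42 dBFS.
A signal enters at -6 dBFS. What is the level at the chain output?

-34.28 dBFS

Stage 1: overshoot 15 dB → 15/5 = 3 dB → -18 dBFS.
Stage 2: 9 dB above -27 dBFS, reduced 2.5:1 to 3.6 dB above → -23.4 dBFS; +5 dB make-up → -18.4 dBFS.
Stage 3: -18.4 dBFS is 23.6 dB over -42 dBFS; at 5:1 that becomes 4.72 dB over, giving -37.28 dBFS; +3 dB make-up → -34.28 dBFS.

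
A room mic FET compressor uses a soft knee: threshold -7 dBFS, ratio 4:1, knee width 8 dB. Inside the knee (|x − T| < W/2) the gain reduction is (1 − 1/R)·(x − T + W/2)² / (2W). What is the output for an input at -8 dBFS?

-8.421875 dBFS

x − T + W/2 = -8 − (-7) + 4 = 3.
GR = (1 − 1/4) × 3² / 16 = 0.75 × 9 / 16 = 0.421875 dB.
Output = -8 − 0.421875 = -8.421875 dBFS.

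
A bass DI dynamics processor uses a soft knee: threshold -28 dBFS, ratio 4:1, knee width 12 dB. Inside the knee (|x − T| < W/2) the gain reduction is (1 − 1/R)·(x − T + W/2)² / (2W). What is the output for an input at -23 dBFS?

-26.78125 dBFS

x − T + W/2 = -23 − (-28) + 6 = 11.
GR = (1 − 1/4) × 11² / 24 = 0.75 × 121 / 24 = 3.78125 dB.
Output = -23 − 3.78125 = -26.78125 dBFS.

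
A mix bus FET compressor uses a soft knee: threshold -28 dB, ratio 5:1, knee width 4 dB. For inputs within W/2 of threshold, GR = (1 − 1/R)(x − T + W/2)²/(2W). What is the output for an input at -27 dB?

-27.9 dB

x − T + W/2 = -27 − (-28) + 2 = 3.
GR = (1 − 1/5) × 3² / 8 = 0.8 × 9 / 8 = 0.9 dB.
Output = -27 − 0.9 = -27.9 dB.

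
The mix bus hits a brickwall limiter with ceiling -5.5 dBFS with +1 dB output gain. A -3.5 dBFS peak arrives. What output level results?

-4.5 dBFS

At ∞:1, everything above -5.5 dBFS is held at the ceiling.
Output gain then adds 1 dB: -5.5 + 1 = -4.5 dBFS.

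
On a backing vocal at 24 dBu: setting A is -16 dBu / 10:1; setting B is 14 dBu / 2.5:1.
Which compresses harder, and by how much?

A, by 30 dB

A: 40 dB over, compressed to 4 dB over, so 36 dB of GR.
B: 10 dB over, compressed to 4 dB over, so 6 dB of GR.
Difference: 30 dB in favour of A.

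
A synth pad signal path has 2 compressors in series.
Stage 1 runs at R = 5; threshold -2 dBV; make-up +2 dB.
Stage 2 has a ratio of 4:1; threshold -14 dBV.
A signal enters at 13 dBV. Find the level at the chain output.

-9.75 dBV

Stage 1: 15 dB above -2 dBV, reduced 5:1 to 3 dB above → 1 dBV; +2 dB make-up → 3 dBV.
Stage 2: 17 dB above -14 dBV, reduced 4:1 to 4.25 dB above → -9.75 dBV.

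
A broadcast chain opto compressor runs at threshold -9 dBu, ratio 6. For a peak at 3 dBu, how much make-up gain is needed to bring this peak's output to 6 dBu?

13 dB

Without make-up, output = threshold + overshoot/6 = -9 + 2 = -7 dBu.
Gap to target: 13 dB.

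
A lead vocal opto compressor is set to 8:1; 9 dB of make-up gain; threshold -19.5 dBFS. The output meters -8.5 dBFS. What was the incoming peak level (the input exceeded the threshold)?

Remove make-up: -8.5 − 9 = -17.5 dBFS.
Post-compression overshoot = -17.5 − (-19.5) = 2 dB.
Input overshoot = R × output overshoot = 16 dB → input = -19.5 + 16 = -3.5 dBFS.

-3.5 dBFS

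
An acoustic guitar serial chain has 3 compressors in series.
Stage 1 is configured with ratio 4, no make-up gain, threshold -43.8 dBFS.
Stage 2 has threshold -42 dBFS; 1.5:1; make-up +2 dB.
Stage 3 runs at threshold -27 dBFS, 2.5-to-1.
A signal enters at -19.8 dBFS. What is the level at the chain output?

-37.2 dBFS

Stage 1: -19.8 dBFS is 24 dB over -43.8 dBFS; at 4:1 that becomes 6 dB over, giving -37.8 dBFS.
Stage 2: overshoot 4.2 dB → 4.2/1.5 = 2.8 dB → -39.2 dBFS; +2 dB make-up → -37.2 dBFS.
Stage 3: -37.2 dBFS is at or below the -27 dBFS threshold — no compression; output -37.2 dBFS.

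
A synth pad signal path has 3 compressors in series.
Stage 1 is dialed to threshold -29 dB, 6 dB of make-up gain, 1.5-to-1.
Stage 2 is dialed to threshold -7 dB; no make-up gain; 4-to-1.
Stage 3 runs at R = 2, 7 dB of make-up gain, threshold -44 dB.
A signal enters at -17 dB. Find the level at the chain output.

Stage 1: overshoot 12 dB → 12/1.5 = 8 dB → -21 dB; +6 dB make-up → -15 dB.
Stage 2: below threshold (-15 ≤ -7); passes unchanged; output -15 dB.
Stage 3: overshoot 29 dB → 29/2 = 14.5 dB → -29.5 dB; +7 dB make-up → -22.5 dB.

-22.5 dB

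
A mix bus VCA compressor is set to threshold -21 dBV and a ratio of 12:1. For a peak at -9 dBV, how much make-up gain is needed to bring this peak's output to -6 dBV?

Overshoot 12 dB → 12/12 = 1 dB after compression, so the compressed level is -21 + 1 = -20 dBV.
Make-up = target − compressed = -6 − (-20) = 14 dB.

14 dB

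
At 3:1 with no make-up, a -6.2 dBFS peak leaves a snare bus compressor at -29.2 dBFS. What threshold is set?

-40.7 dBFS

Gain reduction = -6.2 − (-29.2) = 23 dB; output overshoot = GR / (R − 1) = 23 / 2 = 11.5 dB.
Threshold = output − output overshoot = -29.2 − 11.5 = -40.7 dBFS.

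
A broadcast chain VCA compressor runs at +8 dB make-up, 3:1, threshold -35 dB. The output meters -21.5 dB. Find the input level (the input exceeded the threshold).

Before make-up, the level was -21.5 − 8 = -29.5 dB.
The compressed level sits -29.5 − (-35) = 5.5 dB over threshold.
Before 3:1 compression the overshoot was 5.5 × 3 = 16.5 dB, so input = -35 + 16.5 = -18.5 dB.

-18.5 dB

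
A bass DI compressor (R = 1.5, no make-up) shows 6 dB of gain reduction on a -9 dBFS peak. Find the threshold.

Input is 18 dB above T (since output overshoot × R = input overshoot: (-15 − T)·1.5 = -9 − T gives T = -27 dBFS).
Check: -27 + (-9 − (-27))/1.5 = -27 + 12 = -15 dBFS. ✓

-27 dBFS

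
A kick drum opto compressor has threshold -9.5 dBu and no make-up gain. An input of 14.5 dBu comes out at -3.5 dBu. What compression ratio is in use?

Input overshoot = 14.5 − (-9.5) = 24 dB; output overshoot = -3.5 − (-9.5) = 6 dB.
Ratio = 24 / 6 = 4.

4:1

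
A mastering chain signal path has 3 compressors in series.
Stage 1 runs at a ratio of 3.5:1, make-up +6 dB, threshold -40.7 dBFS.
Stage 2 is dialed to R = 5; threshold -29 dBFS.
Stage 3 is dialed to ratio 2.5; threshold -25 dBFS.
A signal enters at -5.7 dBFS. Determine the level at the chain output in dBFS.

-28.14 dBFS

Stage 1: -5.7 dBFS is 35 dB over -40.7 dBFS; at 3.5:1 that becomes 10 dB over, giving -30.7 dBFS; +6 dB make-up → -24.7 dBFS.
Stage 2: overshoot 4.3 dB → 4.3/5 = 0.86 dB → -28.14 dBFS.
Stage 3: -28.14 dBFS is at or below the -25 dBFS threshold — no compression; output -28.14 dBFS.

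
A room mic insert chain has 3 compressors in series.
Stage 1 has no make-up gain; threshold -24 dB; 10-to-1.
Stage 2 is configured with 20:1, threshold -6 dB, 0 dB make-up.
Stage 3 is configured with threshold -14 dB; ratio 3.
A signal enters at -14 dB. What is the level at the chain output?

-23 dB

Stage 1: 10 dB above -24 dB, reduced 10:1 to 1 dB above → -23 dB.
Stage 2: -23 dB ≤ -6 dB, so stage 2 doesn't engage; output -23 dB.
Stage 3: below threshold (-23 ≤ -14); passes unchanged; output -23 dB.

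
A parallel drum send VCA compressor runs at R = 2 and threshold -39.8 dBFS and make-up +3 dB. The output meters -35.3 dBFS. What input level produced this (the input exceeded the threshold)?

Remove make-up: -35.3 − 3 = -38.3 dBFS.
That's 1.5 dB above the -39.8 dBFS threshold.
Before 2:1 compression the overshoot was 1.5 × 2 = 3 dB, so input = -39.8 + 3 = -36.8 dBFS.

-36.8 dBFS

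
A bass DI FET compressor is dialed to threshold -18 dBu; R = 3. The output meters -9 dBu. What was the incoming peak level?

9 dBu

The compressed level sits -9 − (-18) = 9 dB over threshold.
Undo the ratio: input overshoot = 9 × 3 = 27 dB, giving input = 9 dBu.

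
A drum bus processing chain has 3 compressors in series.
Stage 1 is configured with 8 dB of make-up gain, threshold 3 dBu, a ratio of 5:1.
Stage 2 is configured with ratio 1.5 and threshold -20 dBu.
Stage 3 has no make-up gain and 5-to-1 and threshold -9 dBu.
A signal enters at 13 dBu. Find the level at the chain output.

-6.8 dBu

Stage 1: 13 dBu is 10 dB over 3 dBu; at 5:1 that becomes 2 dB over, giving 5 dBu; +8 dB make-up → 13 dBu.
Stage 2: overshoot 33 dB → 33/1.5 = 22 dB → 2 dBu.
Stage 3: overshoot 11 dB → 11/5 = 2.2 dB → -6.8 dBu.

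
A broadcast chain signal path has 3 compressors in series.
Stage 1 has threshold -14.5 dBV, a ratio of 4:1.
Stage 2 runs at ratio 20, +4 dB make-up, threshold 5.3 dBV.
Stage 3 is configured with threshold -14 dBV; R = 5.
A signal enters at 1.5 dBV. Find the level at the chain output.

Stage 1: 16 dB above -14.5 dBV, reduced 4:1 to 4 dB above → -10.5 dBV.
Stage 2: below threshold (-10.5 ≤ 5.3); passes unchanged; make-up brings it to -6.5 dBV.
Stage 3: overshoot 7.5 dB → 7.5/5 = 1.5 dB → -12.5 dBV.

-12.5 dBV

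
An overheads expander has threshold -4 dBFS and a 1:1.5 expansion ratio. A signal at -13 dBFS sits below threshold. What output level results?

-17.5 dBFS

Undershoot = (-4) − (-13) = 9 dB.
At 1:1.5, that expands to 13.5 dB under threshold.
Output = -4 − 13.5 = -17.5 dBFS.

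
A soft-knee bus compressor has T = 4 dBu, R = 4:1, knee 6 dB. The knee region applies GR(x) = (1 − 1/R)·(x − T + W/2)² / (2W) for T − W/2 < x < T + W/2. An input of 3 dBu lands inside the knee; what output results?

2.75 dBu

x − T + W/2 = 3 − 4 + 3 = 2.
GR = (1 − 1/4) × 2² / 12 = 0.75 × 4 / 12 = 0.25 dB.
Output = 3 − 0.25 = 2.75 dBu.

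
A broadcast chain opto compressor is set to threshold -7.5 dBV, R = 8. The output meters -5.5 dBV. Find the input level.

8.5 dBV

Post-compression overshoot = -5.5 − (-7.5) = 2 dB.
Before 8:1 compression the overshoot was 2 × 8 = 16 dB, so input = -7.5 + 16 = 8.5 dBV.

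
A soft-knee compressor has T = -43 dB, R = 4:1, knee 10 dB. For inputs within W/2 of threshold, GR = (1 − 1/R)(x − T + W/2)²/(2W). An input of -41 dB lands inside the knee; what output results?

x − T + W/2 = -41 − (-43) + 5 = 7.
GR = (1 − 1/4) × 7² / 20 = 0.75 × 49 / 20 = 1.8375 dB.
Output = -41 − 1.8375 = -42.8375 dB.

-42.8375 dB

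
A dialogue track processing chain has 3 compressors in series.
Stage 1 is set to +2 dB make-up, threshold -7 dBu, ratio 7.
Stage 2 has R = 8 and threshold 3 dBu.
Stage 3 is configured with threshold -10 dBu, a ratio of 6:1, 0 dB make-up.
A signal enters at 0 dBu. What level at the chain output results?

-9 dBu

Stage 1: 7 dB above -7 dBu, reduced 7:1 to 1 dB above → -6 dBu; +2 dB make-up → -4 dBu.
Stage 2: -4 dBu is at or below the 3 dBu threshold — no compression; output -4 dBu.
Stage 3: overshoot 6 dB → 6/6 = 1 dB → -9 dBu.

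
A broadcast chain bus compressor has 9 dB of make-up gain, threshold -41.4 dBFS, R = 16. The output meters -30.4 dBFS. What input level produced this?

Before make-up, the level was -30.4 − 9 = -39.4 dBFS.
Post-compression overshoot = -39.4 − (-41.4) = 2 dB.
Undo the ratio: input overshoot = 2 × 16 = 32 dB, giving input = -9.4 dBFS.

-9.4 dBFS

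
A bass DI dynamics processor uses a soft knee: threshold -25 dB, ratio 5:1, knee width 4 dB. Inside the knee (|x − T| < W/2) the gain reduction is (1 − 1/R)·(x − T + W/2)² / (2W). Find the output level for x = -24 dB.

-24.9 dB

x − T + W/2 = -24 − (-25) + 2 = 3.
GR = (1 − 1/5) × 3² / 8 = 0.8 × 9 / 8 = 0.9 dB.
Output = -24 − 0.9 = -24.9 dB.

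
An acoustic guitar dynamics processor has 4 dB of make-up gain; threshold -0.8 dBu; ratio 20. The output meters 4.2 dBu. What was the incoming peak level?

19.2 dBu

Before make-up, the level was 4.2 − 4 = 0.2 dBu.
Post-compression overshoot = 0.2 − (-0.8) = 1 dB.
Input overshoot = R × output overshoot = 20 dB → input = -0.8 + 20 = 19.2 dBu.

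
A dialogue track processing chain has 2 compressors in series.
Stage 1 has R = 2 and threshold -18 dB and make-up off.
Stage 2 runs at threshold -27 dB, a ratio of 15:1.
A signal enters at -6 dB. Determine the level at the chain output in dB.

Stage 1: -6 dB is 12 dB over -18 dB; at 2:1 that becomes 6 dB over, giving -12 dB.
Stage 2: overshoot 15 dB → 15/15 = 1 dB → -26 dB.

-26 dB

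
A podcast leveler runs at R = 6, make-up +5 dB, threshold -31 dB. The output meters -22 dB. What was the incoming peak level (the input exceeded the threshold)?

Stripping the +5 dB make-up gives -27 dB at the gain stage.
Post-compression overshoot = -27 − (-31) = 4 dB.
Input overshoot = R × output overshoot = 24 dB → input = -31 + 24 = -7 dB.

-7 dB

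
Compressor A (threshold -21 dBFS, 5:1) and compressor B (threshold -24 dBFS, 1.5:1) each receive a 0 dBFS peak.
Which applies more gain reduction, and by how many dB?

A, by 8.8 dB

A: overshoot 21 dB → output overshoot 4.2 dB → GR 16.8 dB.
B: overshoot 24 dB → output overshoot 16 dB → GR 8 dB.
A reduces 8.8 dB more.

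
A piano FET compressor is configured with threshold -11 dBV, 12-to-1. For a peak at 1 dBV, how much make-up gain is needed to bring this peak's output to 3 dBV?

13 dB

Without make-up, output = threshold + overshoot/12 = -11 + 1 = -10 dBV.
Gap to target: 13 dB.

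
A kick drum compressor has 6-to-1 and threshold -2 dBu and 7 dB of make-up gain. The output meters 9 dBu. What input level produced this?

Before make-up, the level was 9 − 7 = 2 dBu.
The compressed level sits 2 − (-2) = 4 dB over threshold.
Before 6:1 compression the overshoot was 4 × 6 = 24 dB, so input = -2 + 24 = 22 dBu.

22 dBu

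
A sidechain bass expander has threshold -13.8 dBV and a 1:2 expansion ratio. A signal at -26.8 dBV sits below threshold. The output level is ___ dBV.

-39.8 dBV

Below threshold, a 1:2 expander applies gain = (2−1)×(T − x) of attenuation.
(2−1) × 13 = 13 dB, so output = -26.8 − 13 = -39.8 dBV.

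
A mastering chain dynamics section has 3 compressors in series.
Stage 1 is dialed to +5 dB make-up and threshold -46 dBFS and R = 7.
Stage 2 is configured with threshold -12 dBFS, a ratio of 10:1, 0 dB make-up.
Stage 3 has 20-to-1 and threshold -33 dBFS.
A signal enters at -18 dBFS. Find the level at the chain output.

Stage 1: overshoot 28 dB → 28/7 = 4 dB → -42 dBFS; +5 dB make-up → -37 dBFS.
Stage 2: -37 dBFS is at or below the -12 dBFS threshold — no compression; output -37 dBFS.
Stage 3: below threshold (-37 ≤ -33); passes unchanged; output -37 dBFS.

-37 dBFS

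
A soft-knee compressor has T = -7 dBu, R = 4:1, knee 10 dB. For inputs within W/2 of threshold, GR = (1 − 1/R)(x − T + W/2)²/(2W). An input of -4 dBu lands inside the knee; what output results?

-6.4 dBu

x − T + W/2 = -4 − (-7) + 5 = 8.
GR = (1 − 1/4) × 8² / 20 = 0.75 × 64 / 20 = 2.4 dB.
Output = -4 − 2.4 = -6.4 dBu.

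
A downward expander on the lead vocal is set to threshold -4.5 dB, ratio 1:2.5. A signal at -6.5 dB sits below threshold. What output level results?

Undershoot = (-4.5) − (-6.5) = 2 dB.
At 1:2.5, that expands to 5 dB under threshold.
Output = -4.5 − 5 = -9.5 dB.

-9.5 dB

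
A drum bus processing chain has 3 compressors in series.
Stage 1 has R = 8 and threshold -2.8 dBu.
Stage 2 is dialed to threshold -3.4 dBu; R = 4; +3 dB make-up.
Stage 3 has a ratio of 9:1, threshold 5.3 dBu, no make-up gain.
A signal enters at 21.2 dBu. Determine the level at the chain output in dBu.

Stage 1: 24 dB above -2.8 dBu, reduced 8:1 to 3 dB above → 0.2 dBu.
Stage 2: 3.6 dB above -3.4 dBu, reduced 4:1 to 0.9 dB above → -2.5 dBu; +3 dB make-up → 0.5 dBu.
Stage 3: 0.5 dBu is at or below the 5.3 dBu threshold — no compression; output 0.5 dBu.

0.5 dBu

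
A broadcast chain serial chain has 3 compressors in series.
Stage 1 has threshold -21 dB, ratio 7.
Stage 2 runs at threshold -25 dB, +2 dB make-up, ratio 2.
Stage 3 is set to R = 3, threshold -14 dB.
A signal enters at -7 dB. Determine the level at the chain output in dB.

Stage 1: -7 dB is 14 dB over -21 dB; at 7:1 that becomes 2 dB over, giving -19 dB.
Stage 2: -19 dB is 6 dB over -25 dB; at 2:1 that becomes 3 dB over, giving -22 dB; +2 dB make-up → -20 dB.
Stage 3: -20 dB is at or below the -14 dB threshold — no compression; output -20 dB.

-20 dB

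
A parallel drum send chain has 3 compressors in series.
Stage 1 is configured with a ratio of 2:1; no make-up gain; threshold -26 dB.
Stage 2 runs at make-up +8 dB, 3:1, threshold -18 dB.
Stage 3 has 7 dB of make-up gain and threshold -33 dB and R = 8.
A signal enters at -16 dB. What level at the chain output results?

Stage 1: -16 dB is 10 dB over -26 dB; at 2:1 that becomes 5 dB over, giving -21 dB.
Stage 2: -21 dB ≤ -18 dB, so stage 2 doesn't engage; make-up brings it to -13 dB.
Stage 3: 20 dB above -33 dB, reduced 8:1 to 2.5 dB above → -30.5 dB; +7 dB make-up → -23.5 dB.

-23.5 dB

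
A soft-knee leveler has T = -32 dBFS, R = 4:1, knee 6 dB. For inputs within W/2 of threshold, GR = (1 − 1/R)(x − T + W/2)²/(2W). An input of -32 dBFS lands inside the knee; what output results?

x − T + W/2 = -32 − (-32) + 3 = 3.
GR = (1 − 1/4) × 3² / 12 = 0.75 × 9 / 12 = 0.5625 dB.
Output = -32 − 0.5625 = -32.5625 dBFS.

-32.5625 dBFS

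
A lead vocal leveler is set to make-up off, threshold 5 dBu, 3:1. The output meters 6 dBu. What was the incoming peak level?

8 dBu

Post-compression overshoot = 6 − 5 = 1 dB.
Input overshoot = R × output overshoot = 3 dB → input = 5 + 3 = 8 dBu.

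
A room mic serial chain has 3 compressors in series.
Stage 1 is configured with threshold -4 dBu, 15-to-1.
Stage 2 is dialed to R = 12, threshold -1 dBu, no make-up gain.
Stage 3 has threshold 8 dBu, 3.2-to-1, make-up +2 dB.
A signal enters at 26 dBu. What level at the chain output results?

Stage 1: overshoot 30 dB → 30/15 = 2 dB → -2 dBu.
Stage 2: below threshold (-2 ≤ -1); passes unchanged; output -2 dBu.
Stage 3: -2 dBu is at or below the 8 dBu threshold — no compression; make-up brings it to 0 dBu.

0 dBu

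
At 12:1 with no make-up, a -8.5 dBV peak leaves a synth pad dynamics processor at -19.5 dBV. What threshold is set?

-20.5 dBV

Gain reduction = -8.5 − (-19.5) = 11 dB; output overshoot = GR / (R − 1) = 11 / 11 = 1 dB.
Threshold = output − output overshoot = -19.5 − 1 = -20.5 dBV.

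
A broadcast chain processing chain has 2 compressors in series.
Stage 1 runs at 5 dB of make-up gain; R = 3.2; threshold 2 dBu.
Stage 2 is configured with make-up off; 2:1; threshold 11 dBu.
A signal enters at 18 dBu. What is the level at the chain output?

11.5 dBu

Stage 1: 18 dBu is 16 dB over 2 dBu; at 3.2:1 that becomes 5 dB over, giving 7 dBu; +5 dB make-up → 12 dBu.
Stage 2: overshoot 1 dB → 1/2 = 0.5 dB → 11.5 dBu.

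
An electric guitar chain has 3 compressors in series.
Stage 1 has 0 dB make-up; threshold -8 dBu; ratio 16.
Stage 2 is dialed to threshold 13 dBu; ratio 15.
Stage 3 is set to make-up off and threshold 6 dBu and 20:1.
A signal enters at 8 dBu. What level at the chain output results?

Stage 1: 8 dBu is 16 dB over -8 dBu; at 16:1 that becomes 1 dB over, giving -7 dBu.
Stage 2: -7 dBu is at or below the 13 dBu threshold — no compression; output -7 dBu.
Stage 3: -7 dBu ≤ 6 dBu, so stage 3 doesn't engage; output -7 dBu.

-7 dBu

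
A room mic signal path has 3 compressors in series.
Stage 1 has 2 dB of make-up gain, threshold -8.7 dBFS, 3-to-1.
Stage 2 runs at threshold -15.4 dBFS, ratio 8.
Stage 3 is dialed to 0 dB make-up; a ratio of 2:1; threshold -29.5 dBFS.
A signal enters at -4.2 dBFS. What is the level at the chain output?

-21.8125 dBFS

Stage 1: 4.5 dB above -8.7 dBFS, reduced 3:1 to 1.5 dB above → -7.2 dBFS; +2 dB make-up → -5.2 dBFS.
Stage 2: overshoot 10.2 dB → 10.2/8 = 1.275 dB → -14.125 dBFS.
Stage 3: 15.375 dB above -29.5 dBFS, reduced 2:1 to 7.6875 dB above → -21.8125 dBFS.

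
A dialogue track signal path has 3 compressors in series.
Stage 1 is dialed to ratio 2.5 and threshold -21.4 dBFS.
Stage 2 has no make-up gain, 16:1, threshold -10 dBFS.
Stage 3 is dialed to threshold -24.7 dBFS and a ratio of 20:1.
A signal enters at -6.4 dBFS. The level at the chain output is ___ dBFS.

-24.235 dBFS

Stage 1: 15 dB above -21.4 dBFS, reduced 2.5:1 to 6 dB above → -15.4 dBFS.
Stage 2: -15.4 dBFS ≤ -10 dBFS, so stage 2 doesn't engage; output -15.4 dBFS.
Stage 3: 9.3 dB above -24.7 dBFS, reduced 20:1 to 0.465 dB above → -24.235 dBFS.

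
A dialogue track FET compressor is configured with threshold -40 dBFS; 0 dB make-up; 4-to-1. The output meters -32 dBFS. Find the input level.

-8 dBFS

That's 8 dB above the -40 dBFS threshold.
Input overshoot = R × output overshoot = 32 dB → input = -40 + 32 = -8 dBFS.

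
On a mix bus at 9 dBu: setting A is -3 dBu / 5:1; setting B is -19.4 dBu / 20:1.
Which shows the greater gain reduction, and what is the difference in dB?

B, by 17.38 dB

A: overshoot 12 dB → output overshoot 2.4 dB → GR 9.6 dB.
B: overshoot 28.4 dB → output overshoot 1.42 dB → GR 26.98 dB.
B reduces 17.38 dB more.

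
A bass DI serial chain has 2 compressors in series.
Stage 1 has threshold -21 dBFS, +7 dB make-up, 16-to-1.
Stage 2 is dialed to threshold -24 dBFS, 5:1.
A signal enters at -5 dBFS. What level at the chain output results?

Stage 1: overshoot 16 dB → 16/16 = 1 dB → -20 dBFS; +7 dB make-up → -13 dBFS.
Stage 2: 11 dB above -24 dBFS, reduced 5:1 to 2.2 dB above → -21.8 dBFS.

-21.8 dBFS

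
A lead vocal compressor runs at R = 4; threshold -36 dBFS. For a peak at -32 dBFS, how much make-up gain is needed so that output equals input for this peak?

Overshoot 4 dB → 4/4 = 1 dB after compression, so the compressed level is -36 + 1 = -35 dBFS.
Make-up = target − compressed = -32 − (-35) = 3 dB.

3 dB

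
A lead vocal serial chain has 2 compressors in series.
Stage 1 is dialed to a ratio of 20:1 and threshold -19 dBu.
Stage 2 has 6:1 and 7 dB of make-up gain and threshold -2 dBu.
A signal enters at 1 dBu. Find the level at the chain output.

Stage 1: 20 dB above -19 dBu, reduced 20:1 to 1 dB above → -18 dBu.
Stage 2: below threshold (-18 ≤ -2); passes unchanged; make-up brings it to -11 dBu.

-11 dBu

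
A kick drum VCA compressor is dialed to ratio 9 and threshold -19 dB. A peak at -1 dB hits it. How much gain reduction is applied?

-1 dB exceeds the threshold by 18 dB.
A 9:1 ratio leaves 2 dB of that excess.
GR = overshoot in − overshoot out = 18 − 2 = 16 dB.

16 dB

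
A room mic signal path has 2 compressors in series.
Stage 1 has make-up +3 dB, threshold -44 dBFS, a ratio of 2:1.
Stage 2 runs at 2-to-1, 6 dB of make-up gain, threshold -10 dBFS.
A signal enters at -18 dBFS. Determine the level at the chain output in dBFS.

-22 dBFS

Stage 1: overshoot 26 dB → 26/2 = 13 dB → -31 dBFS; +3 dB make-up → -28 dBFS.
Stage 2: -28 dBFS is at or below the -10 dBFS threshold — no compression; make-up brings it to -22 dBFS.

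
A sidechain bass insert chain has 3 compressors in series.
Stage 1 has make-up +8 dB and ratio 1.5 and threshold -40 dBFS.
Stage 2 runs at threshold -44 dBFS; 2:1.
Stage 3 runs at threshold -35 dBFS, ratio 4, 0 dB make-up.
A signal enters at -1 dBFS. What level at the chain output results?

Stage 1: overshoot 39 dB → 39/1.5 = 26 dB → -14 dBFS; +8 dB make-up → -6 dBFS.
Stage 2: 38 dB above -44 dBFS, reduced 2:1 to 19 dB above → -25 dBFS.
Stage 3: 10 dB above -35 dBFS, reduced 4:1 to 2.5 dB above → -32.5 dBFS.

-32.5 dBFS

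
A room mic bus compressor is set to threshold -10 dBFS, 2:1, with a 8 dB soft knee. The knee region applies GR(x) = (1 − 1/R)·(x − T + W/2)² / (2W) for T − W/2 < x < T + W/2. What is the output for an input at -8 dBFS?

-9.125 dBFS

x − T + W/2 = -8 − (-10) + 4 = 6.
GR = (1 − 1/2) × 6² / 16 = 0.5 × 36 / 16 = 1.125 dB.
Output = -8 − 1.125 = -9.125 dBFS.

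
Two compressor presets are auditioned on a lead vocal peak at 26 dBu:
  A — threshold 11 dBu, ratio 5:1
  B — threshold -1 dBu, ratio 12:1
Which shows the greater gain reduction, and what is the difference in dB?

B, by 12.75 dB

A: GR = 15 − 15/5 = 12 dB.
B: GR = 27 − 27/12 = 24.75 dB.
B applies 12.75 dB more gain reduction.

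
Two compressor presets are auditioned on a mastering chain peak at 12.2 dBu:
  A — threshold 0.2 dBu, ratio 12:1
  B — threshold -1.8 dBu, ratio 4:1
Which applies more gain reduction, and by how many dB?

A: overshoot 12 dB → output overshoot 1 dB → GR 11 dB.
B: overshoot 14 dB → output overshoot 3.5 dB → GR 10.5 dB.
Difference: 0.5 dB in favour of A.

A, by 0.5 dB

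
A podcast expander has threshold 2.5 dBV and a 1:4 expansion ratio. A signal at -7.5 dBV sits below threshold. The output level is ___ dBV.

-37.5 dBV

Below threshold, a 1:4 expander applies gain = (4−1)×(T − x) of attenuation.
(4−1) × 10 = 30 dB, so output = -7.5 − 30 = -37.5 dBV.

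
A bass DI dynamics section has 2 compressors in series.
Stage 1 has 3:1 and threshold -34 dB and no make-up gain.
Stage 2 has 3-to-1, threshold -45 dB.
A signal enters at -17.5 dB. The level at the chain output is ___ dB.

-39.5 dB

Stage 1: 16.5 dB above -34 dB, reduced 3:1 to 5.5 dB above → -28.5 dB.
Stage 2: 16.5 dB above -45 dB, reduced 3:1 to 5.5 dB above → -39.5 dB.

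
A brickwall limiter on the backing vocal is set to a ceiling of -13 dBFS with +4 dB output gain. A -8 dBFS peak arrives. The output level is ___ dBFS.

-9 dBFS

A brickwall limiter is an ∞:1 compressor: any input above the ceiling is clamped to -13 dBFS.
Output gain then adds 4 dB: -13 + 4 = -9 dBFS.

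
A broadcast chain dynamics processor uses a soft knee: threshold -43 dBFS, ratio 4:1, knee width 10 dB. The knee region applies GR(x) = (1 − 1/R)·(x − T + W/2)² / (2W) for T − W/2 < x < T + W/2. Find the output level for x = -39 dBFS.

x − T + W/2 = -39 − (-43) + 5 = 9.
GR = (1 − 1/4) × 9² / 20 = 0.75 × 81 / 20 = 3.0375 dB.
Output = -39 − 3.0375 = -42.0375 dBFS.

-42.0375 dBFS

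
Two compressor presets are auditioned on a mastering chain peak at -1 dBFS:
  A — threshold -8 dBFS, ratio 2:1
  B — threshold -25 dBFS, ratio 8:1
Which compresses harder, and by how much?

B, by 17.5 dB

A: overshoot 7 dB → output overshoot 3.5 dB → GR 3.5 dB.
B: overshoot 24 dB → output overshoot 3 dB → GR 21 dB.
B reduces 17.5 dB more.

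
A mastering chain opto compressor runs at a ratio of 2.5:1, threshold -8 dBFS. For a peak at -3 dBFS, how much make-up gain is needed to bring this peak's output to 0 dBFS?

6 dB

The peak compresses to -8 + 5/2.5 = -6 dBFS.
To reach 0 dBFS requires 0 − (-6) = 6 dB of make-up.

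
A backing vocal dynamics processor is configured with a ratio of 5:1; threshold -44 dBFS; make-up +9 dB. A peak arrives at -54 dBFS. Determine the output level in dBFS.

-45 dBFS

-54 dBFS is 10 dB below the -44 dBFS threshold, so no gain reduction is applied.
Make-up gain adds 9 dB: -54 + 9 = -45 dBFS.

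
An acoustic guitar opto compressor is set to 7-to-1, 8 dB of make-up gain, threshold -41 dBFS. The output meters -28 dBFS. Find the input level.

Stripping the +8 dB make-up gives -36 dBFS at the gain stage.
The compressed level sits -36 − (-41) = 5 dB over threshold.
Input overshoot = R × output overshoot = 35 dB → input = -41 + 35 = -6 dBFS.

-6 dBFS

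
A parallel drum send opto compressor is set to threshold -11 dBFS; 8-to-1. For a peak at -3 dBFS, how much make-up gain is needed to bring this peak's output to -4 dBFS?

Without make-up, output = threshold + overshoot/8 = -11 + 1 = -10 dBFS.
Gap to target: 6 dB.

6 dB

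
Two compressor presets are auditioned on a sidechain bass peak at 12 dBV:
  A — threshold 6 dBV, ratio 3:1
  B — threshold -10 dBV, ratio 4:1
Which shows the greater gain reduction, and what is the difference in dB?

A: GR = 6 − 6/3 = 4 dB.
B: GR = 22 − 22/4 = 16.5 dB.
B applies 12.5 dB more gain reduction.

B, by 12.5 dB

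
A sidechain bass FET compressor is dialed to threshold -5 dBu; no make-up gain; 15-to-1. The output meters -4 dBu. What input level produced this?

That's 1 dB above the -5 dBu threshold.
Undo the ratio: input overshoot = 1 × 15 = 15 dB, giving input = 10 dBu.

10 dBu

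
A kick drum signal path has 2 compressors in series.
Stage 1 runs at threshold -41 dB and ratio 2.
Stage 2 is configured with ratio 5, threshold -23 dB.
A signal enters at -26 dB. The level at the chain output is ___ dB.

Stage 1: -26 dB is 15 dB over -41 dB; at 2:1 that becomes 7.5 dB over, giving -33.5 dB.
Stage 2: -33.5 dB ≤ -23 dB, so stage 2 doesn't engage; output -33.5 dB.

-33.5 dB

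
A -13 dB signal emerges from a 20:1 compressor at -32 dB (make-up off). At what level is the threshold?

Gain reduction = -13 − (-32) = 19 dB; output overshoot = GR / (R − 1) = 19 / 19 = 1 dB.
Threshold = output − output overshoot = -32 − 1 = -33 dB.

-33 dB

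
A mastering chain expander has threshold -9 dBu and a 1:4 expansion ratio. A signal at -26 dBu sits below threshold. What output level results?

Below threshold, a 1:4 expander applies gain = (4−1)×(T − x) of attenuation.
(4−1) × 17 = 51 dB, so output = -26 − 51 = -77 dBu.

-77 dBu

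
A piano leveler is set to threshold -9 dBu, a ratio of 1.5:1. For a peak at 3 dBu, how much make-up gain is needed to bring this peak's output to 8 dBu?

9 dB

The peak compresses to -9 + 12/1.5 = -1 dBu.
To reach 8 dBu requires 8 − (-1) = 9 dB of make-up.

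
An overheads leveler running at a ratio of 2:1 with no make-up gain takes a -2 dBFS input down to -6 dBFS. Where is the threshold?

Gain reduction = -2 − (-6) = 4 dB; output overshoot = GR / (R − 1) = 4 / 1 = 4 dB.
Threshold = output − output overshoot = -6 − 4 = -10 dBFS.

-10 dBFS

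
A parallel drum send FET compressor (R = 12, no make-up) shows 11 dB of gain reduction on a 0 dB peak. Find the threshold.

-12 dB

Let T be the threshold. Output overshoot = (input overshoot)/R, so -11 − T = (0 − T)/12.
12·(-11 − T) = 0 − T → 11·T = -132 − 0 = -132.
T = -132/11 = -12 dB.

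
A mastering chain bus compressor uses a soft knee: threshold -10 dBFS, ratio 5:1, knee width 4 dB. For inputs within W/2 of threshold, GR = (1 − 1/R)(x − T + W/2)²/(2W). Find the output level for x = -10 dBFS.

-10.4 dBFS

x − T + W/2 = -10 − (-10) + 2 = 2.
GR = (1 − 1/5) × 2² / 8 = 0.8 × 4 / 8 = 0.4 dB.
Output = -10 − 0.4 = -10.4 dBFS.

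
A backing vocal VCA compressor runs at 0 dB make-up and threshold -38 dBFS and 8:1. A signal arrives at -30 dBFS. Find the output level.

-37 dBFS

Overshoot: -30 − (-38) = 8 dB.
At 8:1 the overshoot is divided by 8, leaving 1 dB above threshold.
Output = -38 + 1 = -37 dBFS.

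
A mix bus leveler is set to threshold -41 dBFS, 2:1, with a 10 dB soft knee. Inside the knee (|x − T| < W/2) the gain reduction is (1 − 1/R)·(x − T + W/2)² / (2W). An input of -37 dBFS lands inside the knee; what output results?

x − T + W/2 = -37 − (-41) + 5 = 9.
GR = (1 − 1/2) × 9² / 20 = 0.5 × 81 / 20 = 2.025 dB.
Output = -37 − 2.025 = -39.025 dBFS.

-39.025 dBFS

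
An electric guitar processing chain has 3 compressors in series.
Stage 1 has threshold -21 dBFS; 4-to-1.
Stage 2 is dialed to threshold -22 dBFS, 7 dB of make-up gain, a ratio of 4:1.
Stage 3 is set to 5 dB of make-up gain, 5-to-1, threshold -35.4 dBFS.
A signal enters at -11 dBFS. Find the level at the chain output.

-26.145 dBFS

Stage 1: -11 dBFS is 10 dB over -21 dBFS; at 4:1 that becomes 2.5 dB over, giving -18.5 dBFS.
Stage 2: overshoot 3.5 dB → 3.5/4 = 0.875 dB → -21.125 dBFS; +7 dB make-up → -14.125 dBFS.
Stage 3: -14.125 dBFS is 21.275 dB over -35.4 dBFS; at 5:1 that becomes 4.255 dB over, giving -31.145 dBFS; +5 dB make-up → -26.145 dBFS.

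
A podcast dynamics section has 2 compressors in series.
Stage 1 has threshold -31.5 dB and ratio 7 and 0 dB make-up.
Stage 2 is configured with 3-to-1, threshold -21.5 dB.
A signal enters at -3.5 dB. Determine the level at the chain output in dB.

Stage 1: -3.5 dB is 28 dB over -31.5 dB; at 7:1 that becomes 4 dB over, giving -27.5 dB.
Stage 2: -27.5 dB ≤ -21.5 dB, so stage 2 doesn't engage; output -27.5 dB.

-27.5 dB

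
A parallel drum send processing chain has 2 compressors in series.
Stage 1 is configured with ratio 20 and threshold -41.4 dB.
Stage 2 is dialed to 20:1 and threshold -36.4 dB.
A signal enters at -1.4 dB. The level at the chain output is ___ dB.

Stage 1: 40 dB above -41.4 dB, reduced 20:1 to 2 dB above → -39.4 dB.
Stage 2: -39.4 dB is at or below the -36.4 dB threshold — no compression; output -39.4 dB.

-39.4 dB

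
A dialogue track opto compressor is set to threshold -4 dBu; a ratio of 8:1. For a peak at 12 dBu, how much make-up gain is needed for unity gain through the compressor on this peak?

14 dB

The peak compresses to -4 + 16/8 = -2 dBu.
To reach 12 dBu requires 12 − (-2) = 14 dB of make-up.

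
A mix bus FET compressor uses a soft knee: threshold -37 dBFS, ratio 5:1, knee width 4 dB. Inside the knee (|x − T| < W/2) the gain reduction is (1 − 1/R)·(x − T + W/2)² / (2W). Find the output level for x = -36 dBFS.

x − T + W/2 = -36 − (-37) + 2 = 3.
GR = (1 − 1/5) × 3² / 8 = 0.8 × 9 / 8 = 0.9 dB.
Output = -36 − 0.9 = -36.9 dBFS.

-36.9 dBFS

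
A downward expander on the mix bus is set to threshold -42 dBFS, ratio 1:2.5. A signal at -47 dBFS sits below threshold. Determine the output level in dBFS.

-54.5 dBFS

Undershoot = (-42) − (-47) = 5 dB.
At 1:2.5, that expands to 12.5 dB under threshold.
Output = -42 − 12.5 = -54.5 dBFS.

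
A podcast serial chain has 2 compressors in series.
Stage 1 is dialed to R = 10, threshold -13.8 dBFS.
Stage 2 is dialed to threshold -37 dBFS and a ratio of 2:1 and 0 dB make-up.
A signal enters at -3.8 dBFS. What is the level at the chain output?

Stage 1: 10 dB above -13.8 dBFS, reduced 10:1 to 1 dB above → -12.8 dBFS.
Stage 2: 24.2 dB above -37 dBFS, reduced 2:1 to 12.1 dB above → -24.9 dBFS.

-24.9 dBFS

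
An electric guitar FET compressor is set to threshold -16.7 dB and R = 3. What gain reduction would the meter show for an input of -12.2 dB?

3 dB

-12.2 dB exceeds the threshold by 4.5 dB.
After 3:1 compression the overshoot becomes 4.5/3 = 1.5 dB.
Gain reduction = 4.5 − 1.5 = 3 dB.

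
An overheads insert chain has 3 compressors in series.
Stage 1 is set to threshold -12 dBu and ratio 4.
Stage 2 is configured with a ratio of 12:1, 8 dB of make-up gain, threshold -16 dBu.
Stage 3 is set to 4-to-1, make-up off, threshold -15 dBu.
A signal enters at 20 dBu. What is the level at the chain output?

-13 dBu

Stage 1: 20 dBu is 32 dB over -12 dBu; at 4:1 that becomes 8 dB over, giving -4 dBu.
Stage 2: -4 dBu is 12 dB over -16 dBu; at 12:1 that becomes 1 dB over, giving -15 dBu; +8 dB make-up → -7 dBu.
Stage 3: 8 dB above -15 dBu, reduced 4:1 to 2 dB above → -13 dBu.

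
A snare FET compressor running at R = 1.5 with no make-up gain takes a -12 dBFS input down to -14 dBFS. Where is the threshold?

-18 dBFS

Let T be the threshold. Output overshoot = (input overshoot)/R, so -14 − T = (-12 − T)/1.5.
1.5·(-14 − T) = -12 − T → 0.5·T = -21 − (-12) = -9.
T = -9/0.5 = -18 dBFS.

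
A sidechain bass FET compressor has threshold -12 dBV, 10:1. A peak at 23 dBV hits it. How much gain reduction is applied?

23 dBV exceeds the threshold by 35 dB.
A 10:1 ratio leaves 3.5 dB of that excess.
So the signal is attenuated by 35 − 3.5 = 31.5 dB.

31.5 dB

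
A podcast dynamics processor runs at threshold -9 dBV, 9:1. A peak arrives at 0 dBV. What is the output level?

-8 dBV

0 dBV sits 9 dB over threshold.
9:1 compression reduces that to 9/9 = 1 dB over.
That puts the output at -8 dBV.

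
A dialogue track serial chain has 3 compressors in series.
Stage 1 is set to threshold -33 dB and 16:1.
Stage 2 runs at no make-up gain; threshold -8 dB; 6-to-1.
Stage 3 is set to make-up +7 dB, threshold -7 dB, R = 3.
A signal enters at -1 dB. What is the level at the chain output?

Stage 1: 32 dB above -33 dB, reduced 16:1 to 2 dB above → -31 dB.
Stage 2: -31 dB ≤ -8 dB, so stage 2 doesn't engage; output -31 dB.
Stage 3: -31 dB is at or below the -7 dB threshold — no compression; make-up brings it to -24 dB.

-24 dB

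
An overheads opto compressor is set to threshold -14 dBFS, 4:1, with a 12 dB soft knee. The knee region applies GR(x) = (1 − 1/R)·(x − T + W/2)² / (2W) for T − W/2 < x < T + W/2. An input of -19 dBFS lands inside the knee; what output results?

x − T + W/2 = -19 − (-14) + 6 = 1.
GR = (1 − 1/4) × 1² / 24 = 0.75 × 1 / 24 = 0.03125 dB.
Output = -19 − 0.03125 = -19.03125 dBFS.

-19.03125 dBFS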